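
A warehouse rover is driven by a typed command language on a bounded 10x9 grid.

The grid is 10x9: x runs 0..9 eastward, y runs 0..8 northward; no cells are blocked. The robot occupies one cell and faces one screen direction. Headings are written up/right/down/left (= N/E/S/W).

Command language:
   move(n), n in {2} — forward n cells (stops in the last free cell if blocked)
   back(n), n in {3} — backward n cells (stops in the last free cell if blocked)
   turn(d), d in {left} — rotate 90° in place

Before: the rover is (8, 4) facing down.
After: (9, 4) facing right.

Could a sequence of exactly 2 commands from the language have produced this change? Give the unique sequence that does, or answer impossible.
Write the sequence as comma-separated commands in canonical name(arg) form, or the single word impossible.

key: move(2) runs into the grid edge before its full distance
from: (8, 4) facing down
1. turn(left) → (8, 4) facing right
2. move(2) → (9, 4) facing right
no other 2-command option fits: unique.

turn(left), move(2)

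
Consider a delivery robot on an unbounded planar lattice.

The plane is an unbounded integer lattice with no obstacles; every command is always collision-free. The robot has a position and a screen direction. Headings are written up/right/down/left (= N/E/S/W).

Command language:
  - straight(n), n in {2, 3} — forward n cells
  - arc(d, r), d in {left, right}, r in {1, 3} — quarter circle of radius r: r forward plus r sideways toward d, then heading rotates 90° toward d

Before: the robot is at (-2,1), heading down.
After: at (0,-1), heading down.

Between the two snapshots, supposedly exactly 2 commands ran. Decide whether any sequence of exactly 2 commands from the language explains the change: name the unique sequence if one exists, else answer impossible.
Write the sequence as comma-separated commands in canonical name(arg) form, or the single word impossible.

arc(left, 1), arc(right, 1)

key: still facing S at the end — net rotation zero over 2 steps
begin: at (-2,1), heading down
[1] after arc(left, 1): at (-1,0), heading right
[2] after arc(right, 1): at (0,-1), heading down
uniquely the one of 36 2-step routes that fits.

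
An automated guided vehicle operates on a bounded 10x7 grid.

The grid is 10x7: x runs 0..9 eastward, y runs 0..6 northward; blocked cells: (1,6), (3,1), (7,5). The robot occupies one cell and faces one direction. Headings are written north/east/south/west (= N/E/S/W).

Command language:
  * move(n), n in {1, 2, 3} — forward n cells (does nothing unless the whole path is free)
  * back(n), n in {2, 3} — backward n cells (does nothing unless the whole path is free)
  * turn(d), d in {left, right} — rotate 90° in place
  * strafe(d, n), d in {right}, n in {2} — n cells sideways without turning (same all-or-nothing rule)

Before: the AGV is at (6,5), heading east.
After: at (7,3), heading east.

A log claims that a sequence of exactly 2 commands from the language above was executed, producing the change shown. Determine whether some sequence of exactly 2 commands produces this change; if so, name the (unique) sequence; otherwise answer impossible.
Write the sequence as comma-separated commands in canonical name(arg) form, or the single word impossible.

strafe(right, 2), move(1)

key: order matters: swapping strafe(right, 2) and move(1) lands elsewhere
start: at (6,5), heading east
t=1 strafe(right, 2) ⇒ at (6,3), heading east
t=2 move(1) ⇒ at (7,3), heading east
all 64 alternatives checked — unique.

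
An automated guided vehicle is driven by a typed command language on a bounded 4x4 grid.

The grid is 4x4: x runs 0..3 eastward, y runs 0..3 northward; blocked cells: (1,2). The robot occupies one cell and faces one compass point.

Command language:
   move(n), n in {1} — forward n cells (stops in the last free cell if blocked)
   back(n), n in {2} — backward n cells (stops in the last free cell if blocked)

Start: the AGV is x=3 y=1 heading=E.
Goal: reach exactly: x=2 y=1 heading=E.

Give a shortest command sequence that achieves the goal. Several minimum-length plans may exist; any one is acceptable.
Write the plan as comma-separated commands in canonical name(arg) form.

back(2), move(1)

start: x=3 y=1 heading=E
1. back(2) → x=1 y=1 heading=E
2. move(1) → x=2 y=1 heading=E
no 1-step plan works, so 2 is optimal.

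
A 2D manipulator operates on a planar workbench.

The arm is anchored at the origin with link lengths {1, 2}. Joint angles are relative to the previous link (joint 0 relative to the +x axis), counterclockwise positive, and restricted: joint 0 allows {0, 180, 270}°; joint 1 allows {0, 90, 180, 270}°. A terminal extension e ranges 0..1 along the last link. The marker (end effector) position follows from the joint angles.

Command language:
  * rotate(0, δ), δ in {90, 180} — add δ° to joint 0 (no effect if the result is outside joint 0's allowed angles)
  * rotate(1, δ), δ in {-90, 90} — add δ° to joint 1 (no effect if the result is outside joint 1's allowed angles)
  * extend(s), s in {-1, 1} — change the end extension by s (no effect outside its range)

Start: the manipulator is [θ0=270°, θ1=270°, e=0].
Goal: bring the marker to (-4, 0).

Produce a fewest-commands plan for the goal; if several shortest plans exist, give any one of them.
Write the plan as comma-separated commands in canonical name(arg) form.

extend(1), rotate(1, 90), rotate(0, 90), rotate(0, 180)

initial: [θ0=270°, θ1=270°, e=0]
1. extend(1) → [θ0=270°, θ1=270°, e=1]
2. rotate(1, 90) → [θ0=270°, θ1=0°, e=1]
3. rotate(0, 90) → [θ0=0°, θ1=0°, e=1]
4. rotate(0, 180) → [θ0=180°, θ1=0°, e=1]
minimal: 4 command(s), checked below 4.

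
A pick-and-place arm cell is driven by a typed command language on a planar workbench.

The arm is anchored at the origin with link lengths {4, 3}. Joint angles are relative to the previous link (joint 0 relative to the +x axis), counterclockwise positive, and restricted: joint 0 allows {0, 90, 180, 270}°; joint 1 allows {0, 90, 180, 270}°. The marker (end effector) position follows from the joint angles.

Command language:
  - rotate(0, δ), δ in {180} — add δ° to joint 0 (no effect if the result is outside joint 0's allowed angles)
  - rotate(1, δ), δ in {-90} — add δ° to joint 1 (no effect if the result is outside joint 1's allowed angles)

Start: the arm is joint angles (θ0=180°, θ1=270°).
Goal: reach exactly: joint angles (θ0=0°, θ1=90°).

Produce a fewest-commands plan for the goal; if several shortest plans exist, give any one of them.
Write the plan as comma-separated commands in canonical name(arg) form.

rotate(0, 180), rotate(1, -90), rotate(1, -90)

begin: joint angles (θ0=180°, θ1=270°)
step 1 (rotate(0, 180)): joint angles (θ0=0°, θ1=270°)
step 2 (rotate(1, -90)): joint angles (θ0=0°, θ1=180°)
step 3 (rotate(1, -90)): joint angles (θ0=0°, θ1=90°)
minimal: 3 command(s), checked below 3.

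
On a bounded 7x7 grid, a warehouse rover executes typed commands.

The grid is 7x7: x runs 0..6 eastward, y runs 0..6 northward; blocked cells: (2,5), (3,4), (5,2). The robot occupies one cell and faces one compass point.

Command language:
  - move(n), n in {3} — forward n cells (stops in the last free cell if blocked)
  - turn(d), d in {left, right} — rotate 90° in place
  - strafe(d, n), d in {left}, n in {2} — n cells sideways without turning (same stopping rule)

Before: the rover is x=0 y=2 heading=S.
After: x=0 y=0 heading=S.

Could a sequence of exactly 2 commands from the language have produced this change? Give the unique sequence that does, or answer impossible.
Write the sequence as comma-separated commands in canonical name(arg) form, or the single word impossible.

key: still facing S at the end — nothing in the sequence rotates
from: x=0 y=2 heading=S
t=1 move(3) ⇒ x=0 y=0 heading=S
t=2 move(3) ⇒ x=0 y=0 heading=S
no other 2-command option fits: unique.

move(3), move(3)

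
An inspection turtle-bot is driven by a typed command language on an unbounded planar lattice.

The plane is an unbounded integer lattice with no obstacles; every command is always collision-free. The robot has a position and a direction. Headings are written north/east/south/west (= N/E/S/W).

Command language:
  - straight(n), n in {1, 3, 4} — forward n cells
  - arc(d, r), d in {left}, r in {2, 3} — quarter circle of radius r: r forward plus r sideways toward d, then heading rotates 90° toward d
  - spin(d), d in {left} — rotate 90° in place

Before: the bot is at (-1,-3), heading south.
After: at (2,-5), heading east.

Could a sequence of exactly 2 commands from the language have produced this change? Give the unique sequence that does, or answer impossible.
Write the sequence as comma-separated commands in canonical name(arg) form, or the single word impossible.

arc(left, 2), straight(1)

key: running straight(1) before arc(left, 2) would end elsewhere — order is forced
from: at (-1,-3), heading south
t=1 arc(left, 2) ⇒ at (1,-5), heading east
t=2 straight(1) ⇒ at (2,-5), heading east
all 36 alternatives checked — unique.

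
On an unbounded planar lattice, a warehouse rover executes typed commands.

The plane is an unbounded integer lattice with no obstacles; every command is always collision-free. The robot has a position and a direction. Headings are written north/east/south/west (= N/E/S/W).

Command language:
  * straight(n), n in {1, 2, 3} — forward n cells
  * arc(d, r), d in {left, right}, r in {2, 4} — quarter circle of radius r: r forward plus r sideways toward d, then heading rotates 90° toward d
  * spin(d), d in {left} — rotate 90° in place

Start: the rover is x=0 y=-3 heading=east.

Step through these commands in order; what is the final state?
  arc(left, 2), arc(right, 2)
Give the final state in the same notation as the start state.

x=4 y=1 heading=east

from: x=0 y=-3 heading=east
step 1 (arc(left, 2)): x=2 y=-1 heading=north
step 2 (arc(right, 2)): x=4 y=1 heading=east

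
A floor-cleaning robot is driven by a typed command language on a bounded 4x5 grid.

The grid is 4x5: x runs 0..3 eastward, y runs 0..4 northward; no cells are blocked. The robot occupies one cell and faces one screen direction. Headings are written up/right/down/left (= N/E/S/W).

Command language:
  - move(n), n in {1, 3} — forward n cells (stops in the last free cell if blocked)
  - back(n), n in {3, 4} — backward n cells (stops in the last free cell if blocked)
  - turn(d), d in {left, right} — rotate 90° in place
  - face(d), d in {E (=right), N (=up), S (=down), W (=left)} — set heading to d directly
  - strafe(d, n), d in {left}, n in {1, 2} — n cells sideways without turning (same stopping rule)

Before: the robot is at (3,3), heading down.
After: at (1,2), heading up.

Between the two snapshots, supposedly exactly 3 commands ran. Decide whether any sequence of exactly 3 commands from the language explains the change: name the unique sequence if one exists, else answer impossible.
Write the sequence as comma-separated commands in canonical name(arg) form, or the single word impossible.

move(1), face(N), strafe(left, 2)

key: order matters: swapping move(1) and strafe(left, 2) lands elsewhere
start: at (3,3), heading down
[1] after move(1): at (3,2), heading down
[2] after face(N): at (3,2), heading up
[3] after strafe(left, 2): at (1,2), heading up
all 1728 alternatives checked — unique.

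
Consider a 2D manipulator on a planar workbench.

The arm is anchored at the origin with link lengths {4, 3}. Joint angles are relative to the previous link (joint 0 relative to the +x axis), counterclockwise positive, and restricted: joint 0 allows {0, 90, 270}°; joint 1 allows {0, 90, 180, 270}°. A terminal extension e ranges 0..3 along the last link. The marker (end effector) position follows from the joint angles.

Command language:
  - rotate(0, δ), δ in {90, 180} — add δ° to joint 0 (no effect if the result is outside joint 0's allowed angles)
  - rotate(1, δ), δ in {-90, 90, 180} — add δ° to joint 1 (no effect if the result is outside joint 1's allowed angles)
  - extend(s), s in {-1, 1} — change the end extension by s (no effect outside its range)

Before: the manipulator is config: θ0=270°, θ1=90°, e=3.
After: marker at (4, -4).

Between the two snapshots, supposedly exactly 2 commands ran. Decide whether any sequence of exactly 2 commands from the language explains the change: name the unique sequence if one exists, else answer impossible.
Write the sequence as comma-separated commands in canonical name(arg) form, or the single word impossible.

from: config: θ0=270°, θ1=90°, e=3
t=1 extend(-1) ⇒ config: θ0=270°, θ1=90°, e=2
t=2 extend(-1) ⇒ config: θ0=270°, θ1=90°, e=1
uniquely the one of 49 2-step routes that fits.

extend(-1), extend(-1)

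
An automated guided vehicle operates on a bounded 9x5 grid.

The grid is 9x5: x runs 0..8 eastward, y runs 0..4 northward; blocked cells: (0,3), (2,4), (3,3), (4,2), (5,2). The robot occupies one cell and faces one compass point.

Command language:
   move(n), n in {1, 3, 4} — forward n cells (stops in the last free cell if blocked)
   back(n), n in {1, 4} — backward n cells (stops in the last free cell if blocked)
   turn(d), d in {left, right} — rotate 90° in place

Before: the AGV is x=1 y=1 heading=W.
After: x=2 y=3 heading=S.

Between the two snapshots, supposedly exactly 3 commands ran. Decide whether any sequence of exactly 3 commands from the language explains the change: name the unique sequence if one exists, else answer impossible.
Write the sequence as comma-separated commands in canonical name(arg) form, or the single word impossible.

back(1), turn(left), back(4)

key: back(4) is stopped early by the blocked cell at (2,4)
initial: x=1 y=1 heading=W
t=1 back(1) ⇒ x=2 y=1 heading=W
t=2 turn(left) ⇒ x=2 y=1 heading=S
t=3 back(4) ⇒ x=2 y=3 heading=S
uniquely the one of 343 3-step routes that fits.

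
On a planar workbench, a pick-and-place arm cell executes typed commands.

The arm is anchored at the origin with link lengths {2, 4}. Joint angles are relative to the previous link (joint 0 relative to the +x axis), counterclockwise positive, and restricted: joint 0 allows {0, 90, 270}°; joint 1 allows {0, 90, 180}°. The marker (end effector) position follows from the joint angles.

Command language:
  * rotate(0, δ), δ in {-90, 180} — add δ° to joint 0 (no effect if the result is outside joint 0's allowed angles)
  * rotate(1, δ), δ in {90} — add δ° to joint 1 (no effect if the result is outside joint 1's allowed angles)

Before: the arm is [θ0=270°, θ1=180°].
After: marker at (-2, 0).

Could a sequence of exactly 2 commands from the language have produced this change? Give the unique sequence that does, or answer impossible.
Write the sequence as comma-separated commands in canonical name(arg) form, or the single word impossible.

rotate(0, 180), rotate(0, -90)

key: running rotate(0, -90) before rotate(0, 180) would end elsewhere — order is forced
from: [θ0=270°, θ1=180°]
1. rotate(0, 180) → [θ0=90°, θ1=180°]
2. rotate(0, -90) → [θ0=0°, θ1=180°]
all 9 alternatives checked — unique.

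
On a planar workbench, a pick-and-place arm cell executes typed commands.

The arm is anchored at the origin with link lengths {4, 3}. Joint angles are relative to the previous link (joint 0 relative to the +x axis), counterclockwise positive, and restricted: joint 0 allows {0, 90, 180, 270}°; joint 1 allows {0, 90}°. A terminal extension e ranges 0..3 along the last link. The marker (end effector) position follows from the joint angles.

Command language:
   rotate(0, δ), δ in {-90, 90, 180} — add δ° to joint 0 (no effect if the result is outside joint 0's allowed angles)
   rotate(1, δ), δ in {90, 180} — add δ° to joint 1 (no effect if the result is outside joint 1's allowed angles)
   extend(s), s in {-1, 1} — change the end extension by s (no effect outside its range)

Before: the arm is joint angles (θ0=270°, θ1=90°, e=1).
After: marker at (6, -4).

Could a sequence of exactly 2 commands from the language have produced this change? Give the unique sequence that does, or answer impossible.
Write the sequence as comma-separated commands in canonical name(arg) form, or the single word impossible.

t0: joint angles (θ0=270°, θ1=90°, e=1)
[1] after extend(1): joint angles (θ0=270°, θ1=90°, e=2)
[2] after extend(1): joint angles (θ0=270°, θ1=90°, e=3)
all 49 alternatives checked — unique.

extend(1), extend(1)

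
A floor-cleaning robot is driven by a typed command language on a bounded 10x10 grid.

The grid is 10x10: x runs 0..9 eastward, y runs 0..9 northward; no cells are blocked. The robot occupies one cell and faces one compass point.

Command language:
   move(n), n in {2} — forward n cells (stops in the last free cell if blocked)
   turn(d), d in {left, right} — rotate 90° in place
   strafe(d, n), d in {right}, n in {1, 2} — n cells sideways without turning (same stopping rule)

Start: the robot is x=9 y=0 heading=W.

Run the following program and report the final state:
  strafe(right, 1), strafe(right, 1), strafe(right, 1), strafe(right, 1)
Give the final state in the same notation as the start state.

start: x=9 y=0 heading=W
step 1 (strafe(right, 1)): x=9 y=1 heading=W
step 2 (strafe(right, 1)): x=9 y=2 heading=W
step 3 (strafe(right, 1)): x=9 y=3 heading=W
step 4 (strafe(right, 1)): x=9 y=4 heading=W

x=9 y=4 heading=W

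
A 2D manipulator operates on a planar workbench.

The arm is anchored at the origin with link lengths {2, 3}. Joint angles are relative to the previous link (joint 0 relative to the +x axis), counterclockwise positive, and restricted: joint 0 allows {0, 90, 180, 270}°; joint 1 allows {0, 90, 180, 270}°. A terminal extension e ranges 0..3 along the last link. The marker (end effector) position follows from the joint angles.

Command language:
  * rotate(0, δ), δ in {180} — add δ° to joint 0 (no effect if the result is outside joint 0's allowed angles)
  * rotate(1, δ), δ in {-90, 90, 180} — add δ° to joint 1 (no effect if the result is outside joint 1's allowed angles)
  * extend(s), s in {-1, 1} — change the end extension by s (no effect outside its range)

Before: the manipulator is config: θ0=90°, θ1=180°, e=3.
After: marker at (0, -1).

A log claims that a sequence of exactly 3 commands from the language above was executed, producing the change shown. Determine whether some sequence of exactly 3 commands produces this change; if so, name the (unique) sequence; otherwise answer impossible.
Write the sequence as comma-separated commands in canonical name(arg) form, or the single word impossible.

start: config: θ0=90°, θ1=180°, e=3
[1] after extend(-1): config: θ0=90°, θ1=180°, e=2
[2] after extend(-1): config: θ0=90°, θ1=180°, e=1
[3] after extend(-1): config: θ0=90°, θ1=180°, e=0
no other 3-command option fits: unique.

extend(-1), extend(-1), extend(-1)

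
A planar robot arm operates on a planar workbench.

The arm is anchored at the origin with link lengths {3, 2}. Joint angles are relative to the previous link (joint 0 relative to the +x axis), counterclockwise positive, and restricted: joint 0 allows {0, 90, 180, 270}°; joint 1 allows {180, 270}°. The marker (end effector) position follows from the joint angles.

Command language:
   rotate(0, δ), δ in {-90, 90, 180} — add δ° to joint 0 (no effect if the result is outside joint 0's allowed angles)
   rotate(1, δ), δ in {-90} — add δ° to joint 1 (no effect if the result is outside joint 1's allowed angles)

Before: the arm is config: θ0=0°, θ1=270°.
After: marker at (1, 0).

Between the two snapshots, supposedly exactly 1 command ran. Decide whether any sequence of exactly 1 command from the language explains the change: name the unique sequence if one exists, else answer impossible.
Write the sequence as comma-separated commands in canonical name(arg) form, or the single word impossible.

initial: config: θ0=0°, θ1=270°
step 1 (rotate(1, -90)): config: θ0=0°, θ1=180°
uniquely the one of 4 1-step routes that fits.

rotate(1, -90)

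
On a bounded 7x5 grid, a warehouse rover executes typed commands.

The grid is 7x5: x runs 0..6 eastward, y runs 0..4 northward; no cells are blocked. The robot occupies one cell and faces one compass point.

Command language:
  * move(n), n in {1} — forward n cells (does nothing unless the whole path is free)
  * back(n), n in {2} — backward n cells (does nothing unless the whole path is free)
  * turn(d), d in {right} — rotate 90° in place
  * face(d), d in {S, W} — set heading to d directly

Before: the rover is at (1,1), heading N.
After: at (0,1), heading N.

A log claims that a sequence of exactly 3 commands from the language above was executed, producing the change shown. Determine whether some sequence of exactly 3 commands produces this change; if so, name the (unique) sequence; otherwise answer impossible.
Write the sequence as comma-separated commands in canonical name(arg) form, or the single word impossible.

key: still facing N at the end — net rotation zero over 3 steps
initial: at (1,1), heading N
step 1 (face(W)): at (1,1), heading W
step 2 (move(1)): at (0,1), heading W
step 3 (turn(right)): at (0,1), heading N
all 125 alternatives checked — unique.

face(W), move(1), turn(right)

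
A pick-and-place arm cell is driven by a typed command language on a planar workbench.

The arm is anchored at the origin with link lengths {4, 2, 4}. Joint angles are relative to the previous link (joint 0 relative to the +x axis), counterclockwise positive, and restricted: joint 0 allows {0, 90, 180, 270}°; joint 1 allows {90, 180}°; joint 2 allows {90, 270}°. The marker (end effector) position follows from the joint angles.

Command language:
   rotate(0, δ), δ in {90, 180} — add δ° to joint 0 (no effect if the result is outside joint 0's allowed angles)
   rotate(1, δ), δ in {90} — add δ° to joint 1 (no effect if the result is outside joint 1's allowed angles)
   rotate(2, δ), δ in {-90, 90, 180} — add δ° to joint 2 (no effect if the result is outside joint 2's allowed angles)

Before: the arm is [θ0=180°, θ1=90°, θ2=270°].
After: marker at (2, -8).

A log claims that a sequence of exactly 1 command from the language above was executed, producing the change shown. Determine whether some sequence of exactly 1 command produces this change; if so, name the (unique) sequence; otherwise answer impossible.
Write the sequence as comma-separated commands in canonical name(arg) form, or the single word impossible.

rotate(0, 90)

from: [θ0=180°, θ1=90°, θ2=270°]
[1] after rotate(0, 90): [θ0=270°, θ1=90°, θ2=270°]
uniquely the one of 6 1-step routes that fits.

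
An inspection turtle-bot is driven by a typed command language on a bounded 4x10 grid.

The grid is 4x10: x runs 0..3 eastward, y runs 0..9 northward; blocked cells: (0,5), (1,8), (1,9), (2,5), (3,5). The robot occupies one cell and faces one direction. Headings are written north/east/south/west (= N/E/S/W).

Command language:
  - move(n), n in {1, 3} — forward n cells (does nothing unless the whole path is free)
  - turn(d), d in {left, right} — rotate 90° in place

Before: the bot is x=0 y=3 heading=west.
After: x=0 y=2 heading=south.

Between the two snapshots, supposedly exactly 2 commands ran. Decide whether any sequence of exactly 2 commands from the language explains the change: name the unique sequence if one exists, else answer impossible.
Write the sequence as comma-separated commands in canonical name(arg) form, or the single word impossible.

key: order matters: swapping turn(left) and move(1) lands elsewhere
begin: x=0 y=3 heading=west
1. turn(left) → x=0 y=3 heading=south
2. move(1) → x=0 y=2 heading=south
all 16 alternatives checked — unique.

turn(left), move(1)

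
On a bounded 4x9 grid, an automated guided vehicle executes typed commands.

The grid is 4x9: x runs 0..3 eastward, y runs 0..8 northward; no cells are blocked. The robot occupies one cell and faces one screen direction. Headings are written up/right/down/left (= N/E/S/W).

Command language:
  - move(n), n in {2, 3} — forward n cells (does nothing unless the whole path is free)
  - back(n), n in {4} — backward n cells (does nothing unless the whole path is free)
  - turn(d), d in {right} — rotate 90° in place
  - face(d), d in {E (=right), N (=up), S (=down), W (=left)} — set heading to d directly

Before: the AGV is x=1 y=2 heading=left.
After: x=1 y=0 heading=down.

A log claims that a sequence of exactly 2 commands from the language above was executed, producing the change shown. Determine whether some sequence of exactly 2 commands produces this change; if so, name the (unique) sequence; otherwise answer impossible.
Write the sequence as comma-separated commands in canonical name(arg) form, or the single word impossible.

key: position moved to (1,0) AND the heading swung to S — translation plus rotation needed
begin: x=1 y=2 heading=left
t=1 face(S) ⇒ x=1 y=2 heading=down
t=2 move(2) ⇒ x=1 y=0 heading=down
no other 2-command option fits: unique.

face(S), move(2)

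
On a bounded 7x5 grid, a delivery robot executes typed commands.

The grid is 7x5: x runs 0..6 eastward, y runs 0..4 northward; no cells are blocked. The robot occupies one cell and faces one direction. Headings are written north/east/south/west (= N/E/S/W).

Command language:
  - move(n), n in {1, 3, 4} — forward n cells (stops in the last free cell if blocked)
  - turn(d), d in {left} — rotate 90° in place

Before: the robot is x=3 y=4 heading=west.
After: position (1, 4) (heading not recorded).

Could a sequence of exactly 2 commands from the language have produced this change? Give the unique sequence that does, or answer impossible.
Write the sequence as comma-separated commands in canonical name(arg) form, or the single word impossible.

start: x=3 y=4 heading=west
t=1 move(1) ⇒ x=2 y=4 heading=west
t=2 move(1) ⇒ x=1 y=4 heading=west
all 16 alternatives checked — unique.

move(1), move(1)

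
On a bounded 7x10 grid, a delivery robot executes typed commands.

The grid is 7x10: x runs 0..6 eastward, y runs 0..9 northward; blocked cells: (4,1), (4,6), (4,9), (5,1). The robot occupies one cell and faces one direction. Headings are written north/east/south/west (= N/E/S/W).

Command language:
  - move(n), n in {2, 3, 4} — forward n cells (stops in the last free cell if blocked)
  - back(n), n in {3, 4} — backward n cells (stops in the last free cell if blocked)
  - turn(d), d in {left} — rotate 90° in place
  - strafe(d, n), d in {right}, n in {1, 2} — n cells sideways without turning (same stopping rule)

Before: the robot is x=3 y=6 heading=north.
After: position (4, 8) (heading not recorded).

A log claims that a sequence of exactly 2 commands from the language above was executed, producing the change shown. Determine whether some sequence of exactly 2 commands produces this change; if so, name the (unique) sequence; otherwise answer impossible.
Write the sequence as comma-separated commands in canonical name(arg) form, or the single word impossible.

key: order matters: swapping move(2) and strafe(right, 1) lands elsewhere
start: x=3 y=6 heading=north
1. move(2) → x=3 y=8 heading=north
2. strafe(right, 1) → x=4 y=8 heading=north
no other 2-command option fits: unique.

move(2), strafe(right, 1)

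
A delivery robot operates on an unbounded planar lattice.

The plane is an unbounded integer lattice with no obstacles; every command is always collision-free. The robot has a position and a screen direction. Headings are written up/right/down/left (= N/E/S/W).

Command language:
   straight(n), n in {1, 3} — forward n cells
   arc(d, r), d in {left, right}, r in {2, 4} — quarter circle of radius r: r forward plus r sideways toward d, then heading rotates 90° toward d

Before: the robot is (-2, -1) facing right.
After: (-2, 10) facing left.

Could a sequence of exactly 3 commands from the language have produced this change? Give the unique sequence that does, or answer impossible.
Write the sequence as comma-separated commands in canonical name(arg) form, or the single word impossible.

key: position moved to (-2,10) AND the heading swung to W — translation plus rotation needed
from: (-2, -1) facing right
step 1 (arc(left, 4)): (2, 3) facing up
step 2 (straight(3)): (2, 6) facing up
step 3 (arc(left, 4)): (-2, 10) facing left
no rival 3-sequence matches.

arc(left, 4), straight(3), arc(left, 4)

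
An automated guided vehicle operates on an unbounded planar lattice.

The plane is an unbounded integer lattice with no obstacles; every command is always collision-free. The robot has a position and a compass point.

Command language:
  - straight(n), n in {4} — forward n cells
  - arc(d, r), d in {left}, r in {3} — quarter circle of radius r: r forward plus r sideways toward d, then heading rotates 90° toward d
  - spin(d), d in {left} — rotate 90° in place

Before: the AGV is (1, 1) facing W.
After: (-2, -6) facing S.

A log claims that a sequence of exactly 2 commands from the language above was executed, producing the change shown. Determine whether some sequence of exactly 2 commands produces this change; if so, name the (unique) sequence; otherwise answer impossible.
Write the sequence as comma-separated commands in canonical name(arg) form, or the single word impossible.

arc(left, 3), straight(4)

key: cell and facing (now S) both changed — the 2 commands mix motion and turning
start: (1, 1) facing W
step 1 (arc(left, 3)): (-2, -2) facing S
step 2 (straight(4)): (-2, -6) facing S
uniquely the one of 9 2-step routes that fits.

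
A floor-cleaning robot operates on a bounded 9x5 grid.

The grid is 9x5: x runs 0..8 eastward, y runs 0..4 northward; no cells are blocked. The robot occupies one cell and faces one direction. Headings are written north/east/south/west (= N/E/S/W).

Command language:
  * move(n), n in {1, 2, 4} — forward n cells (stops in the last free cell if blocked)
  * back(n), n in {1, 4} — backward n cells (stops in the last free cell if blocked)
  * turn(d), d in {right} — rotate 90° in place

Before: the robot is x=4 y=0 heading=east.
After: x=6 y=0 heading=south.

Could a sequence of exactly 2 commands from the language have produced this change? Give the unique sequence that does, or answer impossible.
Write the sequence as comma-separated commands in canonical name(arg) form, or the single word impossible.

move(2), turn(right)

key: running turn(right) before move(2) would end elsewhere — order is forced
start: x=4 y=0 heading=east
[1] after move(2): x=6 y=0 heading=east
[2] after turn(right): x=6 y=0 heading=south
uniquely the one of 36 2-step routes that fits.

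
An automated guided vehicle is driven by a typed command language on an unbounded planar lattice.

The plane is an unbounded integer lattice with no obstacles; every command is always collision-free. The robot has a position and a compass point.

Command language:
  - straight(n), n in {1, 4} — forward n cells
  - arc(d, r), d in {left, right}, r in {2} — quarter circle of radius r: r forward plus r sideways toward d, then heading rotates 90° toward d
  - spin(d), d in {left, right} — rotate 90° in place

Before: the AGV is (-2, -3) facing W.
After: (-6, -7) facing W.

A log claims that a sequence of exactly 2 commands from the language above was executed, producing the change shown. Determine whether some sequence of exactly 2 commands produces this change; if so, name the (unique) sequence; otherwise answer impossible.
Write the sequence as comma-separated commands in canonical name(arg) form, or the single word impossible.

key: heading stays W — rotations cancel among the 2 commands
initial: (-2, -3) facing W
1. arc(left, 2) → (-4, -5) facing S
2. arc(right, 2) → (-6, -7) facing W
no other 2-command option fits: unique.

arc(left, 2), arc(right, 2)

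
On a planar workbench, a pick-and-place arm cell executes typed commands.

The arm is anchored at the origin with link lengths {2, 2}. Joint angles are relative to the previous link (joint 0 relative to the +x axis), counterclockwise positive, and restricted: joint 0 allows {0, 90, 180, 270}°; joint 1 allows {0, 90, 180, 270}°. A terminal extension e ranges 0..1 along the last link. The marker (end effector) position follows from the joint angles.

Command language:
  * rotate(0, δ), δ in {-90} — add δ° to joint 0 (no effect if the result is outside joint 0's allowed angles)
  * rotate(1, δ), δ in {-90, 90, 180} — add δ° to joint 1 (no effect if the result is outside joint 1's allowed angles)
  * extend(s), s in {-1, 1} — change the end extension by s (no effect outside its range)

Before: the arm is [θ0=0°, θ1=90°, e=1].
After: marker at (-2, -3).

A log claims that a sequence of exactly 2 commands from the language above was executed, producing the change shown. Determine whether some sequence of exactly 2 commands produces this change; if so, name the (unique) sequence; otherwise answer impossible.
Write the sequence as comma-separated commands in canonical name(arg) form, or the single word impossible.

rotate(0, -90), rotate(0, -90)

begin: [θ0=0°, θ1=90°, e=1]
t=1 rotate(0, -90) ⇒ [θ0=270°, θ1=90°, e=1]
t=2 rotate(0, -90) ⇒ [θ0=180°, θ1=90°, e=1]
uniquely the one of 36 2-step routes that fits.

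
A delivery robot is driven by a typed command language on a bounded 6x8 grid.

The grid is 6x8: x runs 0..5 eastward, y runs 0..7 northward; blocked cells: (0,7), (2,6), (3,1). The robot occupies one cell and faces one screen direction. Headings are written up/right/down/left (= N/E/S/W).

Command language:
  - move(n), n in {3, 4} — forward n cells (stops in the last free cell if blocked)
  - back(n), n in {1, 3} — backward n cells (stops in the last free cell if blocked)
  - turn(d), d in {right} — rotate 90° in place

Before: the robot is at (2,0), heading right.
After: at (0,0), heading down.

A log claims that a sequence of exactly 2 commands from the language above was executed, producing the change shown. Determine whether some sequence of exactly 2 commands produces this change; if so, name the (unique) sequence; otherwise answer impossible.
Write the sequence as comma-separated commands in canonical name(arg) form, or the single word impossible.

back(3), turn(right)

key: back(3) runs into the grid edge before its full distance
t0: at (2,0), heading right
1. back(3) → at (0,0), heading right
2. turn(right) → at (0,0), heading down
no rival 2-sequence matches.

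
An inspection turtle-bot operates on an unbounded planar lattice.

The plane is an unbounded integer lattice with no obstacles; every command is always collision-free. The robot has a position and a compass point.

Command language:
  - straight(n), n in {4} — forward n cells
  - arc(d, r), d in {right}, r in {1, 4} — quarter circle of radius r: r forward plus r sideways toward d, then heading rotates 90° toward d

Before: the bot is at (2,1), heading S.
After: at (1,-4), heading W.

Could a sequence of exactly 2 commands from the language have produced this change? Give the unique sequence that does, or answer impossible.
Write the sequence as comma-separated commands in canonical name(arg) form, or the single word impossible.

straight(4), arc(right, 1)

key: cell and facing (now W) both changed — the 2 commands mix motion and turning
initial: at (2,1), heading S
1. straight(4) → at (2,-3), heading S
2. arc(right, 1) → at (1,-4), heading W
uniquely the one of 9 2-step routes that fits.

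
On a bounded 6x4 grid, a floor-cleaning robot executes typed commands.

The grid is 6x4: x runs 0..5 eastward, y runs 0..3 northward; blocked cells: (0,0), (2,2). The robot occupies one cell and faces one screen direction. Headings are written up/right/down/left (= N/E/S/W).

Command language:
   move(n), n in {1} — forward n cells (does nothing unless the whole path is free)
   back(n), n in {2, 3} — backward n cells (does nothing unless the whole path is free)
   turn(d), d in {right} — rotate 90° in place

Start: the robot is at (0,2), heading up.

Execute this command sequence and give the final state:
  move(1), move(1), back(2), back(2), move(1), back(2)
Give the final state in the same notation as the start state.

begin: at (0,2), heading up
t=1 move(1) ⇒ at (0,3), heading up
t=2 move(1) ⇒ at (0,3), heading up
t=3 back(2) ⇒ at (0,1), heading up
t=4 back(2) ⇒ at (0,1), heading up
t=5 move(1) ⇒ at (0,2), heading up
t=6 back(2) ⇒ at (0,2), heading up

at (0,2), heading up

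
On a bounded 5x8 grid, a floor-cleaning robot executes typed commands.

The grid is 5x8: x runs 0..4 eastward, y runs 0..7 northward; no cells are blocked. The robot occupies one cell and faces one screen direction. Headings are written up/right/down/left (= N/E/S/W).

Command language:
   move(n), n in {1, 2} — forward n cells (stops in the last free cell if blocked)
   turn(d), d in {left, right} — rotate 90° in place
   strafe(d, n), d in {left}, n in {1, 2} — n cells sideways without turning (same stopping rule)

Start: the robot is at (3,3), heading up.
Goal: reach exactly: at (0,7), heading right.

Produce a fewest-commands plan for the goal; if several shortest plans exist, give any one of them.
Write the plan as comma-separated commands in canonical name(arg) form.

begin: at (3,3), heading up
t=1 move(2) ⇒ at (3,5), heading up
t=2 move(2) ⇒ at (3,7), heading up
t=3 strafe(left, 1) ⇒ at (2,7), heading up
t=4 strafe(left, 2) ⇒ at (0,7), heading up
t=5 turn(right) ⇒ at (0,7), heading right
no 4-step plan works, so 5 is optimal.

move(2), move(2), strafe(left, 1), strafe(left, 2), turn(right)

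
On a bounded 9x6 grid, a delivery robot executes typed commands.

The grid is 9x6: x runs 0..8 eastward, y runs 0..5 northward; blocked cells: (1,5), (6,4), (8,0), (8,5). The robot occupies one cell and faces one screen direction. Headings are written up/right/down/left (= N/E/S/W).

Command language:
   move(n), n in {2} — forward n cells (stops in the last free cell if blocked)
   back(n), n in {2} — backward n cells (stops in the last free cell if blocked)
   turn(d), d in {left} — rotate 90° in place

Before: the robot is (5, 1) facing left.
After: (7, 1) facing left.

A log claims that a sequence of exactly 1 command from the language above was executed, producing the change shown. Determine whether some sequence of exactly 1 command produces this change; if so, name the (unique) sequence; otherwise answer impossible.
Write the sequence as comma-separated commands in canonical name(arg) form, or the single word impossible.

key: still facing W — the one step turns nothing
from: (5, 1) facing left
1. back(2) → (7, 1) facing left
no other 1-command option fits: unique.

back(2)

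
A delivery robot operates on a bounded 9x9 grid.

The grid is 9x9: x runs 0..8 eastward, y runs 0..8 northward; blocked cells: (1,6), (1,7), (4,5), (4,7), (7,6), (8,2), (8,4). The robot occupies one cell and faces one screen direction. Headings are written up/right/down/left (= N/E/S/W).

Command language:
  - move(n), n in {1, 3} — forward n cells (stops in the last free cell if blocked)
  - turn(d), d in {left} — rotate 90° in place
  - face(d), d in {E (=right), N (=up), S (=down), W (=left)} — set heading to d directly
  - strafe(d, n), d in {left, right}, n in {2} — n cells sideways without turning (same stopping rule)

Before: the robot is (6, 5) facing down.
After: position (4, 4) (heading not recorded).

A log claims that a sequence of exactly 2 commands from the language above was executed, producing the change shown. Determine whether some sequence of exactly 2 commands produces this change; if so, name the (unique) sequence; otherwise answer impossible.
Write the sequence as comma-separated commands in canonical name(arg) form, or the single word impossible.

move(1), strafe(right, 2)

key: running strafe(right, 2) before move(1) would end elsewhere — order is forced
initial: (6, 5) facing down
step 1 (move(1)): (6, 4) facing down
step 2 (strafe(right, 2)): (4, 4) facing down
all 81 alternatives checked — unique.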